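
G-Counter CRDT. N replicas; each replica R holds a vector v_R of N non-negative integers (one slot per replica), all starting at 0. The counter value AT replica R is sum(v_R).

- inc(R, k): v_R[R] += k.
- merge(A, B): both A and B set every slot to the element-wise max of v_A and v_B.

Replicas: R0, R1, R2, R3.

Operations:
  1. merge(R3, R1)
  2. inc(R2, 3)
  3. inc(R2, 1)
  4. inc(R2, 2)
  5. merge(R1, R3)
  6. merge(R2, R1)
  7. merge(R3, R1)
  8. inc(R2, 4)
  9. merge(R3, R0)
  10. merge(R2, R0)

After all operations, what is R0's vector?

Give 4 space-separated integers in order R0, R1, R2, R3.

Answer: 0 0 10 0

Derivation:
Op 1: merge R3<->R1 -> R3=(0,0,0,0) R1=(0,0,0,0)
Op 2: inc R2 by 3 -> R2=(0,0,3,0) value=3
Op 3: inc R2 by 1 -> R2=(0,0,4,0) value=4
Op 4: inc R2 by 2 -> R2=(0,0,6,0) value=6
Op 5: merge R1<->R3 -> R1=(0,0,0,0) R3=(0,0,0,0)
Op 6: merge R2<->R1 -> R2=(0,0,6,0) R1=(0,0,6,0)
Op 7: merge R3<->R1 -> R3=(0,0,6,0) R1=(0,0,6,0)
Op 8: inc R2 by 4 -> R2=(0,0,10,0) value=10
Op 9: merge R3<->R0 -> R3=(0,0,6,0) R0=(0,0,6,0)
Op 10: merge R2<->R0 -> R2=(0,0,10,0) R0=(0,0,10,0)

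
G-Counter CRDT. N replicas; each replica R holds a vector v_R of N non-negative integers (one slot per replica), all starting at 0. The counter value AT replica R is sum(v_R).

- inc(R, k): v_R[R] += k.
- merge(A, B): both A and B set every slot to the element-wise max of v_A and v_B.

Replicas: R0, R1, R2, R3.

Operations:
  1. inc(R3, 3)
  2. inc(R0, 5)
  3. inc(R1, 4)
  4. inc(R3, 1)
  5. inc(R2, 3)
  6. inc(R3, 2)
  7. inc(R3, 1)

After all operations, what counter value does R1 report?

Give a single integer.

Answer: 4

Derivation:
Op 1: inc R3 by 3 -> R3=(0,0,0,3) value=3
Op 2: inc R0 by 5 -> R0=(5,0,0,0) value=5
Op 3: inc R1 by 4 -> R1=(0,4,0,0) value=4
Op 4: inc R3 by 1 -> R3=(0,0,0,4) value=4
Op 5: inc R2 by 3 -> R2=(0,0,3,0) value=3
Op 6: inc R3 by 2 -> R3=(0,0,0,6) value=6
Op 7: inc R3 by 1 -> R3=(0,0,0,7) value=7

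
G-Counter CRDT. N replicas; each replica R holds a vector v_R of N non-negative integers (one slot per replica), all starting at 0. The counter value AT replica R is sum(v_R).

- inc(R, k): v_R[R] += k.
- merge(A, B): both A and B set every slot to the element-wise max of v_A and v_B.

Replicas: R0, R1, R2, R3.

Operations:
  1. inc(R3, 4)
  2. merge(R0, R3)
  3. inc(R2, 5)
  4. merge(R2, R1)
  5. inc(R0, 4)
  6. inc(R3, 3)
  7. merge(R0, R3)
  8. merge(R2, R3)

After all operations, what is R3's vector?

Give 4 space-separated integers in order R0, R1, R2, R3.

Op 1: inc R3 by 4 -> R3=(0,0,0,4) value=4
Op 2: merge R0<->R3 -> R0=(0,0,0,4) R3=(0,0,0,4)
Op 3: inc R2 by 5 -> R2=(0,0,5,0) value=5
Op 4: merge R2<->R1 -> R2=(0,0,5,0) R1=(0,0,5,0)
Op 5: inc R0 by 4 -> R0=(4,0,0,4) value=8
Op 6: inc R3 by 3 -> R3=(0,0,0,7) value=7
Op 7: merge R0<->R3 -> R0=(4,0,0,7) R3=(4,0,0,7)
Op 8: merge R2<->R3 -> R2=(4,0,5,7) R3=(4,0,5,7)

Answer: 4 0 5 7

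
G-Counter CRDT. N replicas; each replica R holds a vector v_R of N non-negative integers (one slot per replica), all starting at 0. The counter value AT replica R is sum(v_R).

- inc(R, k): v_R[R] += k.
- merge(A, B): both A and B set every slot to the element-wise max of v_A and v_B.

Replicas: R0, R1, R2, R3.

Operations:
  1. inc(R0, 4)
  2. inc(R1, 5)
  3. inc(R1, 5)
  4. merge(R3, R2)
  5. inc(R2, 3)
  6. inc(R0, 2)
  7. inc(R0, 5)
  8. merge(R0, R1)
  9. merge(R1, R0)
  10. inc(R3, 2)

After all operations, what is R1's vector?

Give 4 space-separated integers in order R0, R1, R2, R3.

Op 1: inc R0 by 4 -> R0=(4,0,0,0) value=4
Op 2: inc R1 by 5 -> R1=(0,5,0,0) value=5
Op 3: inc R1 by 5 -> R1=(0,10,0,0) value=10
Op 4: merge R3<->R2 -> R3=(0,0,0,0) R2=(0,0,0,0)
Op 5: inc R2 by 3 -> R2=(0,0,3,0) value=3
Op 6: inc R0 by 2 -> R0=(6,0,0,0) value=6
Op 7: inc R0 by 5 -> R0=(11,0,0,0) value=11
Op 8: merge R0<->R1 -> R0=(11,10,0,0) R1=(11,10,0,0)
Op 9: merge R1<->R0 -> R1=(11,10,0,0) R0=(11,10,0,0)
Op 10: inc R3 by 2 -> R3=(0,0,0,2) value=2

Answer: 11 10 0 0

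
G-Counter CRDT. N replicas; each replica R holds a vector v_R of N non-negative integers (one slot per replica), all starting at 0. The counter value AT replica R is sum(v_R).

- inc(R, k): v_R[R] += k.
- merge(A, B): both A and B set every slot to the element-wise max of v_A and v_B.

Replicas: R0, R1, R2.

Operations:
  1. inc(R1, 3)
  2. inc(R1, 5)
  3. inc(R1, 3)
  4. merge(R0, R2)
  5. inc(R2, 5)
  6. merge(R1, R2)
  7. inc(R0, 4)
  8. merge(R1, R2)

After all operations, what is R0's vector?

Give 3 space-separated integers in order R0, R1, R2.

Op 1: inc R1 by 3 -> R1=(0,3,0) value=3
Op 2: inc R1 by 5 -> R1=(0,8,0) value=8
Op 3: inc R1 by 3 -> R1=(0,11,0) value=11
Op 4: merge R0<->R2 -> R0=(0,0,0) R2=(0,0,0)
Op 5: inc R2 by 5 -> R2=(0,0,5) value=5
Op 6: merge R1<->R2 -> R1=(0,11,5) R2=(0,11,5)
Op 7: inc R0 by 4 -> R0=(4,0,0) value=4
Op 8: merge R1<->R2 -> R1=(0,11,5) R2=(0,11,5)

Answer: 4 0 0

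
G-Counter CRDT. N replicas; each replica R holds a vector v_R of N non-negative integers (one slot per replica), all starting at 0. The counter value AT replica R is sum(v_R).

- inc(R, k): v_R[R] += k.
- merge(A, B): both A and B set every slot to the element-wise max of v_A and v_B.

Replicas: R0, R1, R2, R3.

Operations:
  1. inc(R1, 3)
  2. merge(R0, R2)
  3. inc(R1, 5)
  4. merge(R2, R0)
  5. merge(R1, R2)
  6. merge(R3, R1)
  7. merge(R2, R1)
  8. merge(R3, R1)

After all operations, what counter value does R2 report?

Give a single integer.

Answer: 8

Derivation:
Op 1: inc R1 by 3 -> R1=(0,3,0,0) value=3
Op 2: merge R0<->R2 -> R0=(0,0,0,0) R2=(0,0,0,0)
Op 3: inc R1 by 5 -> R1=(0,8,0,0) value=8
Op 4: merge R2<->R0 -> R2=(0,0,0,0) R0=(0,0,0,0)
Op 5: merge R1<->R2 -> R1=(0,8,0,0) R2=(0,8,0,0)
Op 6: merge R3<->R1 -> R3=(0,8,0,0) R1=(0,8,0,0)
Op 7: merge R2<->R1 -> R2=(0,8,0,0) R1=(0,8,0,0)
Op 8: merge R3<->R1 -> R3=(0,8,0,0) R1=(0,8,0,0)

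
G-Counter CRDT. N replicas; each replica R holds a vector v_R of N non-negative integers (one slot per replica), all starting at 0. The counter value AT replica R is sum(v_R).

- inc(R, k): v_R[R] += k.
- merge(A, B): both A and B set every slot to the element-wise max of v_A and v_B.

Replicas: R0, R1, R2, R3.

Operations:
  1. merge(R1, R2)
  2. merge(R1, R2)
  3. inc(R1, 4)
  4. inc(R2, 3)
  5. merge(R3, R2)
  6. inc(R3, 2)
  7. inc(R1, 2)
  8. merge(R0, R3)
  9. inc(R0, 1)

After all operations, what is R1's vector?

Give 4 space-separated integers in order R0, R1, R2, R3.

Answer: 0 6 0 0

Derivation:
Op 1: merge R1<->R2 -> R1=(0,0,0,0) R2=(0,0,0,0)
Op 2: merge R1<->R2 -> R1=(0,0,0,0) R2=(0,0,0,0)
Op 3: inc R1 by 4 -> R1=(0,4,0,0) value=4
Op 4: inc R2 by 3 -> R2=(0,0,3,0) value=3
Op 5: merge R3<->R2 -> R3=(0,0,3,0) R2=(0,0,3,0)
Op 6: inc R3 by 2 -> R3=(0,0,3,2) value=5
Op 7: inc R1 by 2 -> R1=(0,6,0,0) value=6
Op 8: merge R0<->R3 -> R0=(0,0,3,2) R3=(0,0,3,2)
Op 9: inc R0 by 1 -> R0=(1,0,3,2) value=6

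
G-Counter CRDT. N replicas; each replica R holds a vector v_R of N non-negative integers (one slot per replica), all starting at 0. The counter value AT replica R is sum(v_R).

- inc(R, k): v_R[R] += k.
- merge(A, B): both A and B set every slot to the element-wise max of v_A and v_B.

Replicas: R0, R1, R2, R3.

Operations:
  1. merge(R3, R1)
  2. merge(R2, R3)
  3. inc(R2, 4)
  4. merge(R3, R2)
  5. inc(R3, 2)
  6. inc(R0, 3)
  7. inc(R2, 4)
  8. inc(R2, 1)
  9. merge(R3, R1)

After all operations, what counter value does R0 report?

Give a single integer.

Op 1: merge R3<->R1 -> R3=(0,0,0,0) R1=(0,0,0,0)
Op 2: merge R2<->R3 -> R2=(0,0,0,0) R3=(0,0,0,0)
Op 3: inc R2 by 4 -> R2=(0,0,4,0) value=4
Op 4: merge R3<->R2 -> R3=(0,0,4,0) R2=(0,0,4,0)
Op 5: inc R3 by 2 -> R3=(0,0,4,2) value=6
Op 6: inc R0 by 3 -> R0=(3,0,0,0) value=3
Op 7: inc R2 by 4 -> R2=(0,0,8,0) value=8
Op 8: inc R2 by 1 -> R2=(0,0,9,0) value=9
Op 9: merge R3<->R1 -> R3=(0,0,4,2) R1=(0,0,4,2)

Answer: 3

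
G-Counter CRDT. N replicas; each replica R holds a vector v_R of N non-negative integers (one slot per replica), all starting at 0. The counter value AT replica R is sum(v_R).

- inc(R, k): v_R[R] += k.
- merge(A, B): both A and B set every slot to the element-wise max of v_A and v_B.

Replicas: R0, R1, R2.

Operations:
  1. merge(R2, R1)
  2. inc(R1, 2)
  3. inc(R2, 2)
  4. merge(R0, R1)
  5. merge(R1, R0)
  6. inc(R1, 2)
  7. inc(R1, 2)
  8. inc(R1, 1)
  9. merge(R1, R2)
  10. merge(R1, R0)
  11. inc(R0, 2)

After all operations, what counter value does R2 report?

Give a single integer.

Answer: 9

Derivation:
Op 1: merge R2<->R1 -> R2=(0,0,0) R1=(0,0,0)
Op 2: inc R1 by 2 -> R1=(0,2,0) value=2
Op 3: inc R2 by 2 -> R2=(0,0,2) value=2
Op 4: merge R0<->R1 -> R0=(0,2,0) R1=(0,2,0)
Op 5: merge R1<->R0 -> R1=(0,2,0) R0=(0,2,0)
Op 6: inc R1 by 2 -> R1=(0,4,0) value=4
Op 7: inc R1 by 2 -> R1=(0,6,0) value=6
Op 8: inc R1 by 1 -> R1=(0,7,0) value=7
Op 9: merge R1<->R2 -> R1=(0,7,2) R2=(0,7,2)
Op 10: merge R1<->R0 -> R1=(0,7,2) R0=(0,7,2)
Op 11: inc R0 by 2 -> R0=(2,7,2) value=11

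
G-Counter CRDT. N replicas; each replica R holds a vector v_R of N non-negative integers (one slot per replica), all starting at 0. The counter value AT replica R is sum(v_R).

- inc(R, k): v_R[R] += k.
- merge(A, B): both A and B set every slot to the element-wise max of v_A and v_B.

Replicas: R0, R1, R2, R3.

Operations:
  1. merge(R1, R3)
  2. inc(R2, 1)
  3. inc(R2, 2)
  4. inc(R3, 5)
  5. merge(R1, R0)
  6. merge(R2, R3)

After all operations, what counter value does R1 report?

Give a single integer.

Op 1: merge R1<->R3 -> R1=(0,0,0,0) R3=(0,0,0,0)
Op 2: inc R2 by 1 -> R2=(0,0,1,0) value=1
Op 3: inc R2 by 2 -> R2=(0,0,3,0) value=3
Op 4: inc R3 by 5 -> R3=(0,0,0,5) value=5
Op 5: merge R1<->R0 -> R1=(0,0,0,0) R0=(0,0,0,0)
Op 6: merge R2<->R3 -> R2=(0,0,3,5) R3=(0,0,3,5)

Answer: 0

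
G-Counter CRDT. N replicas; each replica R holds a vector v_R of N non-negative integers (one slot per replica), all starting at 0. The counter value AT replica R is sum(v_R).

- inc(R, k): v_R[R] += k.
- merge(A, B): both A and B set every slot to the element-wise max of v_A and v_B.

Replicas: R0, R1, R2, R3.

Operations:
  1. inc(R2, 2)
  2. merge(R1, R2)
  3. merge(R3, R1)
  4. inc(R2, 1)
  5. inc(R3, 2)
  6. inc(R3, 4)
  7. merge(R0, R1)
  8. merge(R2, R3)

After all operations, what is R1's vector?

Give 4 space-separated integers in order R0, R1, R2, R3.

Op 1: inc R2 by 2 -> R2=(0,0,2,0) value=2
Op 2: merge R1<->R2 -> R1=(0,0,2,0) R2=(0,0,2,0)
Op 3: merge R3<->R1 -> R3=(0,0,2,0) R1=(0,0,2,0)
Op 4: inc R2 by 1 -> R2=(0,0,3,0) value=3
Op 5: inc R3 by 2 -> R3=(0,0,2,2) value=4
Op 6: inc R3 by 4 -> R3=(0,0,2,6) value=8
Op 7: merge R0<->R1 -> R0=(0,0,2,0) R1=(0,0,2,0)
Op 8: merge R2<->R3 -> R2=(0,0,3,6) R3=(0,0,3,6)

Answer: 0 0 2 0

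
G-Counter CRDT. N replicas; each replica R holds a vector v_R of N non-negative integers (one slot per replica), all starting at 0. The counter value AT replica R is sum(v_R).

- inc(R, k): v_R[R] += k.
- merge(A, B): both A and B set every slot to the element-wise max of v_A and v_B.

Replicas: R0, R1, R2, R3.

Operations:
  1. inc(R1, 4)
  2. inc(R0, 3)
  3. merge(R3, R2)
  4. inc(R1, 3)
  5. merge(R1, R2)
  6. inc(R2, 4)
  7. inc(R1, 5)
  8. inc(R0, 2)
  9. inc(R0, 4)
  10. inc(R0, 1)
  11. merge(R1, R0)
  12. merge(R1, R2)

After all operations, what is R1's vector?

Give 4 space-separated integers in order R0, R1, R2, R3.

Answer: 10 12 4 0

Derivation:
Op 1: inc R1 by 4 -> R1=(0,4,0,0) value=4
Op 2: inc R0 by 3 -> R0=(3,0,0,0) value=3
Op 3: merge R3<->R2 -> R3=(0,0,0,0) R2=(0,0,0,0)
Op 4: inc R1 by 3 -> R1=(0,7,0,0) value=7
Op 5: merge R1<->R2 -> R1=(0,7,0,0) R2=(0,7,0,0)
Op 6: inc R2 by 4 -> R2=(0,7,4,0) value=11
Op 7: inc R1 by 5 -> R1=(0,12,0,0) value=12
Op 8: inc R0 by 2 -> R0=(5,0,0,0) value=5
Op 9: inc R0 by 4 -> R0=(9,0,0,0) value=9
Op 10: inc R0 by 1 -> R0=(10,0,0,0) value=10
Op 11: merge R1<->R0 -> R1=(10,12,0,0) R0=(10,12,0,0)
Op 12: merge R1<->R2 -> R1=(10,12,4,0) R2=(10,12,4,0)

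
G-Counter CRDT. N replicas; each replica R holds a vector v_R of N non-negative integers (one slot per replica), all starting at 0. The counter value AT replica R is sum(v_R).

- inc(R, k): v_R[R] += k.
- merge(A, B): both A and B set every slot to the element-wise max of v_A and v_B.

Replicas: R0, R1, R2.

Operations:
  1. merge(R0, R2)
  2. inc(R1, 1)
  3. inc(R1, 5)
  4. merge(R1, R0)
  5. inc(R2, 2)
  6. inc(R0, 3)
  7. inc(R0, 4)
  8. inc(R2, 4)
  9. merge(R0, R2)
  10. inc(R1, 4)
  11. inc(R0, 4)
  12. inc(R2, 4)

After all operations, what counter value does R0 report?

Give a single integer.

Op 1: merge R0<->R2 -> R0=(0,0,0) R2=(0,0,0)
Op 2: inc R1 by 1 -> R1=(0,1,0) value=1
Op 3: inc R1 by 5 -> R1=(0,6,0) value=6
Op 4: merge R1<->R0 -> R1=(0,6,0) R0=(0,6,0)
Op 5: inc R2 by 2 -> R2=(0,0,2) value=2
Op 6: inc R0 by 3 -> R0=(3,6,0) value=9
Op 7: inc R0 by 4 -> R0=(7,6,0) value=13
Op 8: inc R2 by 4 -> R2=(0,0,6) value=6
Op 9: merge R0<->R2 -> R0=(7,6,6) R2=(7,6,6)
Op 10: inc R1 by 4 -> R1=(0,10,0) value=10
Op 11: inc R0 by 4 -> R0=(11,6,6) value=23
Op 12: inc R2 by 4 -> R2=(7,6,10) value=23

Answer: 23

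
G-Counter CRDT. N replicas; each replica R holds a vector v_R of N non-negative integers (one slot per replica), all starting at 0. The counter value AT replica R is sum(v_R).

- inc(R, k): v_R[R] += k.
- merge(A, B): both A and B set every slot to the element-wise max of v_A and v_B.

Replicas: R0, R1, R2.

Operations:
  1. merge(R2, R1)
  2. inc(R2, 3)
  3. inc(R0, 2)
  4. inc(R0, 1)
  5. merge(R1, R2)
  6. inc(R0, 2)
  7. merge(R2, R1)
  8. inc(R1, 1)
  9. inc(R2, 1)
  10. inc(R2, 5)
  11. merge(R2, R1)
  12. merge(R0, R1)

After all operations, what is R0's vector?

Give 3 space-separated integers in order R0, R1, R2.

Op 1: merge R2<->R1 -> R2=(0,0,0) R1=(0,0,0)
Op 2: inc R2 by 3 -> R2=(0,0,3) value=3
Op 3: inc R0 by 2 -> R0=(2,0,0) value=2
Op 4: inc R0 by 1 -> R0=(3,0,0) value=3
Op 5: merge R1<->R2 -> R1=(0,0,3) R2=(0,0,3)
Op 6: inc R0 by 2 -> R0=(5,0,0) value=5
Op 7: merge R2<->R1 -> R2=(0,0,3) R1=(0,0,3)
Op 8: inc R1 by 1 -> R1=(0,1,3) value=4
Op 9: inc R2 by 1 -> R2=(0,0,4) value=4
Op 10: inc R2 by 5 -> R2=(0,0,9) value=9
Op 11: merge R2<->R1 -> R2=(0,1,9) R1=(0,1,9)
Op 12: merge R0<->R1 -> R0=(5,1,9) R1=(5,1,9)

Answer: 5 1 9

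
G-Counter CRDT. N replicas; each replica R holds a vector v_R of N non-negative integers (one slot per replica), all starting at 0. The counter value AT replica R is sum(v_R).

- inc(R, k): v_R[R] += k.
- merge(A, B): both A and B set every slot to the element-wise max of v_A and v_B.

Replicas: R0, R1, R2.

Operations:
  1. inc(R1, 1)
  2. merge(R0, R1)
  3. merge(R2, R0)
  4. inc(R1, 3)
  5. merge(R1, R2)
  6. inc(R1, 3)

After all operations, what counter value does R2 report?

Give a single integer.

Op 1: inc R1 by 1 -> R1=(0,1,0) value=1
Op 2: merge R0<->R1 -> R0=(0,1,0) R1=(0,1,0)
Op 3: merge R2<->R0 -> R2=(0,1,0) R0=(0,1,0)
Op 4: inc R1 by 3 -> R1=(0,4,0) value=4
Op 5: merge R1<->R2 -> R1=(0,4,0) R2=(0,4,0)
Op 6: inc R1 by 3 -> R1=(0,7,0) value=7

Answer: 4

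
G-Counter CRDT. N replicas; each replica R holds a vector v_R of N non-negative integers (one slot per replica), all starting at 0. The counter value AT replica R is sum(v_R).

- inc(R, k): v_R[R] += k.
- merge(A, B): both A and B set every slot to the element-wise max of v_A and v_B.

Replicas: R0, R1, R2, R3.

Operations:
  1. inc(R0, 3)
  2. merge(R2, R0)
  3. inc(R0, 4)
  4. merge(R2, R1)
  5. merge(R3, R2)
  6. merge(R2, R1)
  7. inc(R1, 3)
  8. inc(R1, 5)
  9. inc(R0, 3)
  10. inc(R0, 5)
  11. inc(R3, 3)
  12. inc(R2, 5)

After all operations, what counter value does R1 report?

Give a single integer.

Op 1: inc R0 by 3 -> R0=(3,0,0,0) value=3
Op 2: merge R2<->R0 -> R2=(3,0,0,0) R0=(3,0,0,0)
Op 3: inc R0 by 4 -> R0=(7,0,0,0) value=7
Op 4: merge R2<->R1 -> R2=(3,0,0,0) R1=(3,0,0,0)
Op 5: merge R3<->R2 -> R3=(3,0,0,0) R2=(3,0,0,0)
Op 6: merge R2<->R1 -> R2=(3,0,0,0) R1=(3,0,0,0)
Op 7: inc R1 by 3 -> R1=(3,3,0,0) value=6
Op 8: inc R1 by 5 -> R1=(3,8,0,0) value=11
Op 9: inc R0 by 3 -> R0=(10,0,0,0) value=10
Op 10: inc R0 by 5 -> R0=(15,0,0,0) value=15
Op 11: inc R3 by 3 -> R3=(3,0,0,3) value=6
Op 12: inc R2 by 5 -> R2=(3,0,5,0) value=8

Answer: 11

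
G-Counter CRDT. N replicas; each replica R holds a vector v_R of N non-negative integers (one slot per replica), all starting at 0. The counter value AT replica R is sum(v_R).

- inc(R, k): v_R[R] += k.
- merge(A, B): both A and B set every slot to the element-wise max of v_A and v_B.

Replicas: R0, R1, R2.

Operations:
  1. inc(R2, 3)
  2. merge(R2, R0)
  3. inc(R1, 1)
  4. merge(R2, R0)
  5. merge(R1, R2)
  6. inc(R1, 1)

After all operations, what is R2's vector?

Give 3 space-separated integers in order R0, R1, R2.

Op 1: inc R2 by 3 -> R2=(0,0,3) value=3
Op 2: merge R2<->R0 -> R2=(0,0,3) R0=(0,0,3)
Op 3: inc R1 by 1 -> R1=(0,1,0) value=1
Op 4: merge R2<->R0 -> R2=(0,0,3) R0=(0,0,3)
Op 5: merge R1<->R2 -> R1=(0,1,3) R2=(0,1,3)
Op 6: inc R1 by 1 -> R1=(0,2,3) value=5

Answer: 0 1 3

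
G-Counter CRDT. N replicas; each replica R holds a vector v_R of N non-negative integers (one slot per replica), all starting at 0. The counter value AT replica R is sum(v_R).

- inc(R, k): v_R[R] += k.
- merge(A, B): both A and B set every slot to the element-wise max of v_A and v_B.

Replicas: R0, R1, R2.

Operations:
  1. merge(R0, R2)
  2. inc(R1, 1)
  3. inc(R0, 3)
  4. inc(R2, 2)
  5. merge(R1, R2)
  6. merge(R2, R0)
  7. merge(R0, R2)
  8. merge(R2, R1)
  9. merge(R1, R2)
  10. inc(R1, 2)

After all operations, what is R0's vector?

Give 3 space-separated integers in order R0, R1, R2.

Answer: 3 1 2

Derivation:
Op 1: merge R0<->R2 -> R0=(0,0,0) R2=(0,0,0)
Op 2: inc R1 by 1 -> R1=(0,1,0) value=1
Op 3: inc R0 by 3 -> R0=(3,0,0) value=3
Op 4: inc R2 by 2 -> R2=(0,0,2) value=2
Op 5: merge R1<->R2 -> R1=(0,1,2) R2=(0,1,2)
Op 6: merge R2<->R0 -> R2=(3,1,2) R0=(3,1,2)
Op 7: merge R0<->R2 -> R0=(3,1,2) R2=(3,1,2)
Op 8: merge R2<->R1 -> R2=(3,1,2) R1=(3,1,2)
Op 9: merge R1<->R2 -> R1=(3,1,2) R2=(3,1,2)
Op 10: inc R1 by 2 -> R1=(3,3,2) value=8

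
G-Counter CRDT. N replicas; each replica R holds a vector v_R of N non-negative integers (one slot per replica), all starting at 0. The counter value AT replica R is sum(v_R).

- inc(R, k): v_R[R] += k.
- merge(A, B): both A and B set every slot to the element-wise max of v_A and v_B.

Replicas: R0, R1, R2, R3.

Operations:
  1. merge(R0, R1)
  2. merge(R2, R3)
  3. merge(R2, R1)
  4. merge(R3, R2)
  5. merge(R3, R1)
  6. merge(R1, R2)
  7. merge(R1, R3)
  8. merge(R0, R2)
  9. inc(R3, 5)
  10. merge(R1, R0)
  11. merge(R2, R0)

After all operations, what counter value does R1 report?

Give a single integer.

Op 1: merge R0<->R1 -> R0=(0,0,0,0) R1=(0,0,0,0)
Op 2: merge R2<->R3 -> R2=(0,0,0,0) R3=(0,0,0,0)
Op 3: merge R2<->R1 -> R2=(0,0,0,0) R1=(0,0,0,0)
Op 4: merge R3<->R2 -> R3=(0,0,0,0) R2=(0,0,0,0)
Op 5: merge R3<->R1 -> R3=(0,0,0,0) R1=(0,0,0,0)
Op 6: merge R1<->R2 -> R1=(0,0,0,0) R2=(0,0,0,0)
Op 7: merge R1<->R3 -> R1=(0,0,0,0) R3=(0,0,0,0)
Op 8: merge R0<->R2 -> R0=(0,0,0,0) R2=(0,0,0,0)
Op 9: inc R3 by 5 -> R3=(0,0,0,5) value=5
Op 10: merge R1<->R0 -> R1=(0,0,0,0) R0=(0,0,0,0)
Op 11: merge R2<->R0 -> R2=(0,0,0,0) R0=(0,0,0,0)

Answer: 0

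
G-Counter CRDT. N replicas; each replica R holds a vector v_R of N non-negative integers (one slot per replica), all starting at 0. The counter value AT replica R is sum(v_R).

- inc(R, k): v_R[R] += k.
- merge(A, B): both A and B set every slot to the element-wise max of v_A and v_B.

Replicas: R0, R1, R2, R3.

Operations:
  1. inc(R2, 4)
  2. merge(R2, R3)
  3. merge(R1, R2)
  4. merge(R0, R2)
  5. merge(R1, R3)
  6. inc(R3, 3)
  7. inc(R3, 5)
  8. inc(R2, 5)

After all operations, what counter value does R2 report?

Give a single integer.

Answer: 9

Derivation:
Op 1: inc R2 by 4 -> R2=(0,0,4,0) value=4
Op 2: merge R2<->R3 -> R2=(0,0,4,0) R3=(0,0,4,0)
Op 3: merge R1<->R2 -> R1=(0,0,4,0) R2=(0,0,4,0)
Op 4: merge R0<->R2 -> R0=(0,0,4,0) R2=(0,0,4,0)
Op 5: merge R1<->R3 -> R1=(0,0,4,0) R3=(0,0,4,0)
Op 6: inc R3 by 3 -> R3=(0,0,4,3) value=7
Op 7: inc R3 by 5 -> R3=(0,0,4,8) value=12
Op 8: inc R2 by 5 -> R2=(0,0,9,0) value=9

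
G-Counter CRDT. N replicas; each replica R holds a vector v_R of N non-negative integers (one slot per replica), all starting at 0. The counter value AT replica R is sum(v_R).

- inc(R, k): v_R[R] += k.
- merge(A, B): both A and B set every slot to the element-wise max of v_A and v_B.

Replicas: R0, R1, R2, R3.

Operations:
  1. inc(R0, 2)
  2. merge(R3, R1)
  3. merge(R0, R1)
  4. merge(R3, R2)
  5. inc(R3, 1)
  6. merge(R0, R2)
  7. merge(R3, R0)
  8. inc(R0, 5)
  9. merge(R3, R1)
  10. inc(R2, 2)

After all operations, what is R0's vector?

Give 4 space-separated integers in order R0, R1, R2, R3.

Op 1: inc R0 by 2 -> R0=(2,0,0,0) value=2
Op 2: merge R3<->R1 -> R3=(0,0,0,0) R1=(0,0,0,0)
Op 3: merge R0<->R1 -> R0=(2,0,0,0) R1=(2,0,0,0)
Op 4: merge R3<->R2 -> R3=(0,0,0,0) R2=(0,0,0,0)
Op 5: inc R3 by 1 -> R3=(0,0,0,1) value=1
Op 6: merge R0<->R2 -> R0=(2,0,0,0) R2=(2,0,0,0)
Op 7: merge R3<->R0 -> R3=(2,0,0,1) R0=(2,0,0,1)
Op 8: inc R0 by 5 -> R0=(7,0,0,1) value=8
Op 9: merge R3<->R1 -> R3=(2,0,0,1) R1=(2,0,0,1)
Op 10: inc R2 by 2 -> R2=(2,0,2,0) value=4

Answer: 7 0 0 1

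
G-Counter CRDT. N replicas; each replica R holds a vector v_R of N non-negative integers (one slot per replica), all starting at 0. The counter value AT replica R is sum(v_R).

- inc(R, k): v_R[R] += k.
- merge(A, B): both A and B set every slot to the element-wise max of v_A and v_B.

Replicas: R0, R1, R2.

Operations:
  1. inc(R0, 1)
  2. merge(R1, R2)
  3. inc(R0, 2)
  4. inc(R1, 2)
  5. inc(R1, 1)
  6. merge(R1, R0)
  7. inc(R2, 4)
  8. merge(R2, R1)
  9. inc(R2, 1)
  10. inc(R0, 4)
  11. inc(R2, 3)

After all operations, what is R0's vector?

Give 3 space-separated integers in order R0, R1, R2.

Op 1: inc R0 by 1 -> R0=(1,0,0) value=1
Op 2: merge R1<->R2 -> R1=(0,0,0) R2=(0,0,0)
Op 3: inc R0 by 2 -> R0=(3,0,0) value=3
Op 4: inc R1 by 2 -> R1=(0,2,0) value=2
Op 5: inc R1 by 1 -> R1=(0,3,0) value=3
Op 6: merge R1<->R0 -> R1=(3,3,0) R0=(3,3,0)
Op 7: inc R2 by 4 -> R2=(0,0,4) value=4
Op 8: merge R2<->R1 -> R2=(3,3,4) R1=(3,3,4)
Op 9: inc R2 by 1 -> R2=(3,3,5) value=11
Op 10: inc R0 by 4 -> R0=(7,3,0) value=10
Op 11: inc R2 by 3 -> R2=(3,3,8) value=14

Answer: 7 3 0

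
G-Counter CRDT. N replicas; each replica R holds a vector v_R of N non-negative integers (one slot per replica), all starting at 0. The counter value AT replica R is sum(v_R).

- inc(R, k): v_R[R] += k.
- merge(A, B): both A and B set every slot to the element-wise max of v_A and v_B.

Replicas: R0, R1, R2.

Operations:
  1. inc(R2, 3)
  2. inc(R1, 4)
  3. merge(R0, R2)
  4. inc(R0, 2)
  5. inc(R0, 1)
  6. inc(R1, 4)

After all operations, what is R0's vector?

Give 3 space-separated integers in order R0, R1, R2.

Answer: 3 0 3

Derivation:
Op 1: inc R2 by 3 -> R2=(0,0,3) value=3
Op 2: inc R1 by 4 -> R1=(0,4,0) value=4
Op 3: merge R0<->R2 -> R0=(0,0,3) R2=(0,0,3)
Op 4: inc R0 by 2 -> R0=(2,0,3) value=5
Op 5: inc R0 by 1 -> R0=(3,0,3) value=6
Op 6: inc R1 by 4 -> R1=(0,8,0) value=8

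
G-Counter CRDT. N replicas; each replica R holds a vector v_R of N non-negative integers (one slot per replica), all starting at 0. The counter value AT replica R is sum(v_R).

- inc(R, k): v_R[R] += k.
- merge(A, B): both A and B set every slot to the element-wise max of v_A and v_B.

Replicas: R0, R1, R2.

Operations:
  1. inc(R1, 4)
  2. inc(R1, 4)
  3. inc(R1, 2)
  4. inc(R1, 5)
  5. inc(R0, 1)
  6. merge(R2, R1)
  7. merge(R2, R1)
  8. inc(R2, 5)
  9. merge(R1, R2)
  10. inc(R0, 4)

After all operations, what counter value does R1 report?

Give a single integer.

Answer: 20

Derivation:
Op 1: inc R1 by 4 -> R1=(0,4,0) value=4
Op 2: inc R1 by 4 -> R1=(0,8,0) value=8
Op 3: inc R1 by 2 -> R1=(0,10,0) value=10
Op 4: inc R1 by 5 -> R1=(0,15,0) value=15
Op 5: inc R0 by 1 -> R0=(1,0,0) value=1
Op 6: merge R2<->R1 -> R2=(0,15,0) R1=(0,15,0)
Op 7: merge R2<->R1 -> R2=(0,15,0) R1=(0,15,0)
Op 8: inc R2 by 5 -> R2=(0,15,5) value=20
Op 9: merge R1<->R2 -> R1=(0,15,5) R2=(0,15,5)
Op 10: inc R0 by 4 -> R0=(5,0,0) value=5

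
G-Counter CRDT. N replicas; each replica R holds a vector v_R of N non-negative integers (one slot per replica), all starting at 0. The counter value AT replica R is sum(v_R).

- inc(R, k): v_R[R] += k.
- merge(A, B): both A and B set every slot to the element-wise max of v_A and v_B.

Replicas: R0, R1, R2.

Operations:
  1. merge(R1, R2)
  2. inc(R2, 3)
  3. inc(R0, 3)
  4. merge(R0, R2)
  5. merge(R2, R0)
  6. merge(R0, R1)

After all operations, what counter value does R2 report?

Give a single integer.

Op 1: merge R1<->R2 -> R1=(0,0,0) R2=(0,0,0)
Op 2: inc R2 by 3 -> R2=(0,0,3) value=3
Op 3: inc R0 by 3 -> R0=(3,0,0) value=3
Op 4: merge R0<->R2 -> R0=(3,0,3) R2=(3,0,3)
Op 5: merge R2<->R0 -> R2=(3,0,3) R0=(3,0,3)
Op 6: merge R0<->R1 -> R0=(3,0,3) R1=(3,0,3)

Answer: 6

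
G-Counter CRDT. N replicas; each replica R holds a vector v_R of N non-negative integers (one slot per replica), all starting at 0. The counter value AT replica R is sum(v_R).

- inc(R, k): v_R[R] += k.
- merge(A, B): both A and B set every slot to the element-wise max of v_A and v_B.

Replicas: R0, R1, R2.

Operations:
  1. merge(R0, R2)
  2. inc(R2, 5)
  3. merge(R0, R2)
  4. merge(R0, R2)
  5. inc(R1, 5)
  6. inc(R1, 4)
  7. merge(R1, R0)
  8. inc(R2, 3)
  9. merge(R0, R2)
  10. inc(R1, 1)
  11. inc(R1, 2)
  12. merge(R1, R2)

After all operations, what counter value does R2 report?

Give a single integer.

Op 1: merge R0<->R2 -> R0=(0,0,0) R2=(0,0,0)
Op 2: inc R2 by 5 -> R2=(0,0,5) value=5
Op 3: merge R0<->R2 -> R0=(0,0,5) R2=(0,0,5)
Op 4: merge R0<->R2 -> R0=(0,0,5) R2=(0,0,5)
Op 5: inc R1 by 5 -> R1=(0,5,0) value=5
Op 6: inc R1 by 4 -> R1=(0,9,0) value=9
Op 7: merge R1<->R0 -> R1=(0,9,5) R0=(0,9,5)
Op 8: inc R2 by 3 -> R2=(0,0,8) value=8
Op 9: merge R0<->R2 -> R0=(0,9,8) R2=(0,9,8)
Op 10: inc R1 by 1 -> R1=(0,10,5) value=15
Op 11: inc R1 by 2 -> R1=(0,12,5) value=17
Op 12: merge R1<->R2 -> R1=(0,12,8) R2=(0,12,8)

Answer: 20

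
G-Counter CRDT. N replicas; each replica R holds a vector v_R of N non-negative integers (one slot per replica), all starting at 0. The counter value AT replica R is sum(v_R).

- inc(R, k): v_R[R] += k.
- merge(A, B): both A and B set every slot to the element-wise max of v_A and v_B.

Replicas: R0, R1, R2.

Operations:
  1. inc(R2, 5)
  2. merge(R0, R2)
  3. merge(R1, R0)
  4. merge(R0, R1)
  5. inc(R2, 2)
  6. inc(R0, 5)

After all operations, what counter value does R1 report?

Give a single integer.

Answer: 5

Derivation:
Op 1: inc R2 by 5 -> R2=(0,0,5) value=5
Op 2: merge R0<->R2 -> R0=(0,0,5) R2=(0,0,5)
Op 3: merge R1<->R0 -> R1=(0,0,5) R0=(0,0,5)
Op 4: merge R0<->R1 -> R0=(0,0,5) R1=(0,0,5)
Op 5: inc R2 by 2 -> R2=(0,0,7) value=7
Op 6: inc R0 by 5 -> R0=(5,0,5) value=10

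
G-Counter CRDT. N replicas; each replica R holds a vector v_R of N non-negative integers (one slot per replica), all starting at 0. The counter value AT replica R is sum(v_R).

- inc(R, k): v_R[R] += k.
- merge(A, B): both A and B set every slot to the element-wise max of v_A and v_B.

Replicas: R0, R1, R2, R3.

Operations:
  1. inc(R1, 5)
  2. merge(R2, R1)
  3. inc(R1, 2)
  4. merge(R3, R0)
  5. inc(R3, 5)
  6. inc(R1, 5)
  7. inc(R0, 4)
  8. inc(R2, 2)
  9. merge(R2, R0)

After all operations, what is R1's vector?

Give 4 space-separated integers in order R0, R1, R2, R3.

Op 1: inc R1 by 5 -> R1=(0,5,0,0) value=5
Op 2: merge R2<->R1 -> R2=(0,5,0,0) R1=(0,5,0,0)
Op 3: inc R1 by 2 -> R1=(0,7,0,0) value=7
Op 4: merge R3<->R0 -> R3=(0,0,0,0) R0=(0,0,0,0)
Op 5: inc R3 by 5 -> R3=(0,0,0,5) value=5
Op 6: inc R1 by 5 -> R1=(0,12,0,0) value=12
Op 7: inc R0 by 4 -> R0=(4,0,0,0) value=4
Op 8: inc R2 by 2 -> R2=(0,5,2,0) value=7
Op 9: merge R2<->R0 -> R2=(4,5,2,0) R0=(4,5,2,0)

Answer: 0 12 0 0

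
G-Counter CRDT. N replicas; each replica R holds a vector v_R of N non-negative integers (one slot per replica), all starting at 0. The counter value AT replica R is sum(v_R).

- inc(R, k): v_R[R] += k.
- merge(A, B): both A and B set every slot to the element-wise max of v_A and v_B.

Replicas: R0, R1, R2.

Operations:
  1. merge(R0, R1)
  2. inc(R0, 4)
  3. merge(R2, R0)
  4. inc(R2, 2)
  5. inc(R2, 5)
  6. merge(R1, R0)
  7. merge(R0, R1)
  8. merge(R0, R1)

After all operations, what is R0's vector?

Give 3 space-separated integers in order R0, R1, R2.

Answer: 4 0 0

Derivation:
Op 1: merge R0<->R1 -> R0=(0,0,0) R1=(0,0,0)
Op 2: inc R0 by 4 -> R0=(4,0,0) value=4
Op 3: merge R2<->R0 -> R2=(4,0,0) R0=(4,0,0)
Op 4: inc R2 by 2 -> R2=(4,0,2) value=6
Op 5: inc R2 by 5 -> R2=(4,0,7) value=11
Op 6: merge R1<->R0 -> R1=(4,0,0) R0=(4,0,0)
Op 7: merge R0<->R1 -> R0=(4,0,0) R1=(4,0,0)
Op 8: merge R0<->R1 -> R0=(4,0,0) R1=(4,0,0)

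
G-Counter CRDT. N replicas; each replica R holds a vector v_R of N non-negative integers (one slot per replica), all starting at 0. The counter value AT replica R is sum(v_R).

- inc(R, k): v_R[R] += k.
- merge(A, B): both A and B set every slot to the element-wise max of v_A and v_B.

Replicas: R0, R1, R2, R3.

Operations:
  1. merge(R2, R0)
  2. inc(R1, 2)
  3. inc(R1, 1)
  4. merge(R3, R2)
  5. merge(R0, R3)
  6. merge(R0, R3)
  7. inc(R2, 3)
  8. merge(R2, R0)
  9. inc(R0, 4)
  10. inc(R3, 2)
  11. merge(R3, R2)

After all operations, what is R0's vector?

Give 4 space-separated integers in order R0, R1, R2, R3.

Answer: 4 0 3 0

Derivation:
Op 1: merge R2<->R0 -> R2=(0,0,0,0) R0=(0,0,0,0)
Op 2: inc R1 by 2 -> R1=(0,2,0,0) value=2
Op 3: inc R1 by 1 -> R1=(0,3,0,0) value=3
Op 4: merge R3<->R2 -> R3=(0,0,0,0) R2=(0,0,0,0)
Op 5: merge R0<->R3 -> R0=(0,0,0,0) R3=(0,0,0,0)
Op 6: merge R0<->R3 -> R0=(0,0,0,0) R3=(0,0,0,0)
Op 7: inc R2 by 3 -> R2=(0,0,3,0) value=3
Op 8: merge R2<->R0 -> R2=(0,0,3,0) R0=(0,0,3,0)
Op 9: inc R0 by 4 -> R0=(4,0,3,0) value=7
Op 10: inc R3 by 2 -> R3=(0,0,0,2) value=2
Op 11: merge R3<->R2 -> R3=(0,0,3,2) R2=(0,0,3,2)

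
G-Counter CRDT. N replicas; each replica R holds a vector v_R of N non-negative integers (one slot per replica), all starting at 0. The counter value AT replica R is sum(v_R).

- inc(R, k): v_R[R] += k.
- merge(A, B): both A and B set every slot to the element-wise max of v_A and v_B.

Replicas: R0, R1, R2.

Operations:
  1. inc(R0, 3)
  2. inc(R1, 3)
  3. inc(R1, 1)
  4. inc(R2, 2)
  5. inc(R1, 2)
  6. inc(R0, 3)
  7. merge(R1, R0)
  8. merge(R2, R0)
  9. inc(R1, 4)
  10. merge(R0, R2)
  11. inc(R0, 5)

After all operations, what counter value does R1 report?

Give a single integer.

Op 1: inc R0 by 3 -> R0=(3,0,0) value=3
Op 2: inc R1 by 3 -> R1=(0,3,0) value=3
Op 3: inc R1 by 1 -> R1=(0,4,0) value=4
Op 4: inc R2 by 2 -> R2=(0,0,2) value=2
Op 5: inc R1 by 2 -> R1=(0,6,0) value=6
Op 6: inc R0 by 3 -> R0=(6,0,0) value=6
Op 7: merge R1<->R0 -> R1=(6,6,0) R0=(6,6,0)
Op 8: merge R2<->R0 -> R2=(6,6,2) R0=(6,6,2)
Op 9: inc R1 by 4 -> R1=(6,10,0) value=16
Op 10: merge R0<->R2 -> R0=(6,6,2) R2=(6,6,2)
Op 11: inc R0 by 5 -> R0=(11,6,2) value=19

Answer: 16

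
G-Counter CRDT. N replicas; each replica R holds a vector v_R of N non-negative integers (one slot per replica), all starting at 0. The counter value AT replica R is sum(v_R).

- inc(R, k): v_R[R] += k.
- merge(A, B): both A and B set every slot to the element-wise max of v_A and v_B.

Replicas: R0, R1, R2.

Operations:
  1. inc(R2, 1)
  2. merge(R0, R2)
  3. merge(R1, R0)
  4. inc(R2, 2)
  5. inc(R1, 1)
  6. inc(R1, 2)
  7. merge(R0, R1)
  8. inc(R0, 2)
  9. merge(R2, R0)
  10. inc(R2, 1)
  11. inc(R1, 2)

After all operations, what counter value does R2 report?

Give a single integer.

Op 1: inc R2 by 1 -> R2=(0,0,1) value=1
Op 2: merge R0<->R2 -> R0=(0,0,1) R2=(0,0,1)
Op 3: merge R1<->R0 -> R1=(0,0,1) R0=(0,0,1)
Op 4: inc R2 by 2 -> R2=(0,0,3) value=3
Op 5: inc R1 by 1 -> R1=(0,1,1) value=2
Op 6: inc R1 by 2 -> R1=(0,3,1) value=4
Op 7: merge R0<->R1 -> R0=(0,3,1) R1=(0,3,1)
Op 8: inc R0 by 2 -> R0=(2,3,1) value=6
Op 9: merge R2<->R0 -> R2=(2,3,3) R0=(2,3,3)
Op 10: inc R2 by 1 -> R2=(2,3,4) value=9
Op 11: inc R1 by 2 -> R1=(0,5,1) value=6

Answer: 9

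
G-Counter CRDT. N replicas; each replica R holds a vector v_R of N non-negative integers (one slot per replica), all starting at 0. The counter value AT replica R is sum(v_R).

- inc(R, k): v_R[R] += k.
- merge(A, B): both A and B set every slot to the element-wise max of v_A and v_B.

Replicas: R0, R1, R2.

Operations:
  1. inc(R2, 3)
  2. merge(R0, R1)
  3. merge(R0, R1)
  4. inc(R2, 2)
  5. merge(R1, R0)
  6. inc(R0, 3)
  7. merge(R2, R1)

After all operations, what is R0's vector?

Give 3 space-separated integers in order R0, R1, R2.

Op 1: inc R2 by 3 -> R2=(0,0,3) value=3
Op 2: merge R0<->R1 -> R0=(0,0,0) R1=(0,0,0)
Op 3: merge R0<->R1 -> R0=(0,0,0) R1=(0,0,0)
Op 4: inc R2 by 2 -> R2=(0,0,5) value=5
Op 5: merge R1<->R0 -> R1=(0,0,0) R0=(0,0,0)
Op 6: inc R0 by 3 -> R0=(3,0,0) value=3
Op 7: merge R2<->R1 -> R2=(0,0,5) R1=(0,0,5)

Answer: 3 0 0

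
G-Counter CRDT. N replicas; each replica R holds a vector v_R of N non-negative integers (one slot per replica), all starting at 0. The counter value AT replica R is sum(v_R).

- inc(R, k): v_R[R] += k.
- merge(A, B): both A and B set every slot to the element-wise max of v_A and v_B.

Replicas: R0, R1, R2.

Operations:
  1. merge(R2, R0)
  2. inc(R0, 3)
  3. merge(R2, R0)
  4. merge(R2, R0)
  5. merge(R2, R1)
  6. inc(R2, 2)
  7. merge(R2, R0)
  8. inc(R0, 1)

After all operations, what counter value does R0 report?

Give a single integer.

Answer: 6

Derivation:
Op 1: merge R2<->R0 -> R2=(0,0,0) R0=(0,0,0)
Op 2: inc R0 by 3 -> R0=(3,0,0) value=3
Op 3: merge R2<->R0 -> R2=(3,0,0) R0=(3,0,0)
Op 4: merge R2<->R0 -> R2=(3,0,0) R0=(3,0,0)
Op 5: merge R2<->R1 -> R2=(3,0,0) R1=(3,0,0)
Op 6: inc R2 by 2 -> R2=(3,0,2) value=5
Op 7: merge R2<->R0 -> R2=(3,0,2) R0=(3,0,2)
Op 8: inc R0 by 1 -> R0=(4,0,2) value=6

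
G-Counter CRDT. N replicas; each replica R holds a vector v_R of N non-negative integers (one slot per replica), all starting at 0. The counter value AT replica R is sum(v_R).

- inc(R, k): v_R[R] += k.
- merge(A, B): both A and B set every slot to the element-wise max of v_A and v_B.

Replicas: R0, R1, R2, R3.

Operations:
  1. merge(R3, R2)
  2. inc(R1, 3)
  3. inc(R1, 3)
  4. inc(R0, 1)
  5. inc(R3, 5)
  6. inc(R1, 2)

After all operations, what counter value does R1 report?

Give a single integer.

Answer: 8

Derivation:
Op 1: merge R3<->R2 -> R3=(0,0,0,0) R2=(0,0,0,0)
Op 2: inc R1 by 3 -> R1=(0,3,0,0) value=3
Op 3: inc R1 by 3 -> R1=(0,6,0,0) value=6
Op 4: inc R0 by 1 -> R0=(1,0,0,0) value=1
Op 5: inc R3 by 5 -> R3=(0,0,0,5) value=5
Op 6: inc R1 by 2 -> R1=(0,8,0,0) value=8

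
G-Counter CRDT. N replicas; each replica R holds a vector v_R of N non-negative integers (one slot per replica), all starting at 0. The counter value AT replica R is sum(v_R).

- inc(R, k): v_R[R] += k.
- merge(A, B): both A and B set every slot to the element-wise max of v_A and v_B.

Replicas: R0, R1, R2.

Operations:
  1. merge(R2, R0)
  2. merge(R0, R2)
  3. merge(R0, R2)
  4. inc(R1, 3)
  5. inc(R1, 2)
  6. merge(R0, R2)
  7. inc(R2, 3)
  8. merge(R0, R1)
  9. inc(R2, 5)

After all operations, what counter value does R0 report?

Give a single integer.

Op 1: merge R2<->R0 -> R2=(0,0,0) R0=(0,0,0)
Op 2: merge R0<->R2 -> R0=(0,0,0) R2=(0,0,0)
Op 3: merge R0<->R2 -> R0=(0,0,0) R2=(0,0,0)
Op 4: inc R1 by 3 -> R1=(0,3,0) value=3
Op 5: inc R1 by 2 -> R1=(0,5,0) value=5
Op 6: merge R0<->R2 -> R0=(0,0,0) R2=(0,0,0)
Op 7: inc R2 by 3 -> R2=(0,0,3) value=3
Op 8: merge R0<->R1 -> R0=(0,5,0) R1=(0,5,0)
Op 9: inc R2 by 5 -> R2=(0,0,8) value=8

Answer: 5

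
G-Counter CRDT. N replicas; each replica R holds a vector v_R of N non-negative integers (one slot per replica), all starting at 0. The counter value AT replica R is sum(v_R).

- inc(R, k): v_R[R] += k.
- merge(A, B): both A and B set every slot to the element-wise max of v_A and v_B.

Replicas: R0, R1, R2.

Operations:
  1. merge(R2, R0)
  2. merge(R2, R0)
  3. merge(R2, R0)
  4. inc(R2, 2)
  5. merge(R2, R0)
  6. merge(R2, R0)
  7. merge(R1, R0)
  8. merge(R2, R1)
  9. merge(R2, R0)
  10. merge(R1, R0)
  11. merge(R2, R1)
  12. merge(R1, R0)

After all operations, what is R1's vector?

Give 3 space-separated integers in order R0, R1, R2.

Op 1: merge R2<->R0 -> R2=(0,0,0) R0=(0,0,0)
Op 2: merge R2<->R0 -> R2=(0,0,0) R0=(0,0,0)
Op 3: merge R2<->R0 -> R2=(0,0,0) R0=(0,0,0)
Op 4: inc R2 by 2 -> R2=(0,0,2) value=2
Op 5: merge R2<->R0 -> R2=(0,0,2) R0=(0,0,2)
Op 6: merge R2<->R0 -> R2=(0,0,2) R0=(0,0,2)
Op 7: merge R1<->R0 -> R1=(0,0,2) R0=(0,0,2)
Op 8: merge R2<->R1 -> R2=(0,0,2) R1=(0,0,2)
Op 9: merge R2<->R0 -> R2=(0,0,2) R0=(0,0,2)
Op 10: merge R1<->R0 -> R1=(0,0,2) R0=(0,0,2)
Op 11: merge R2<->R1 -> R2=(0,0,2) R1=(0,0,2)
Op 12: merge R1<->R0 -> R1=(0,0,2) R0=(0,0,2)

Answer: 0 0 2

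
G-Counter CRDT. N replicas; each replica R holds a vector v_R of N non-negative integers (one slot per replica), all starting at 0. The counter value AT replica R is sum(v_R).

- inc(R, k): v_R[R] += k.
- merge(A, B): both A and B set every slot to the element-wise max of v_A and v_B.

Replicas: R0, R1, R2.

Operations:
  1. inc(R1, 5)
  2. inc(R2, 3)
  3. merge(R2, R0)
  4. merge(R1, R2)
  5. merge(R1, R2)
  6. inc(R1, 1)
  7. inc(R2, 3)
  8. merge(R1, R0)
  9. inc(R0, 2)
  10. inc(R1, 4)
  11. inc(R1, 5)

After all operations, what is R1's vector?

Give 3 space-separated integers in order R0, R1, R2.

Answer: 0 15 3

Derivation:
Op 1: inc R1 by 5 -> R1=(0,5,0) value=5
Op 2: inc R2 by 3 -> R2=(0,0,3) value=3
Op 3: merge R2<->R0 -> R2=(0,0,3) R0=(0,0,3)
Op 4: merge R1<->R2 -> R1=(0,5,3) R2=(0,5,3)
Op 5: merge R1<->R2 -> R1=(0,5,3) R2=(0,5,3)
Op 6: inc R1 by 1 -> R1=(0,6,3) value=9
Op 7: inc R2 by 3 -> R2=(0,5,6) value=11
Op 8: merge R1<->R0 -> R1=(0,6,3) R0=(0,6,3)
Op 9: inc R0 by 2 -> R0=(2,6,3) value=11
Op 10: inc R1 by 4 -> R1=(0,10,3) value=13
Op 11: inc R1 by 5 -> R1=(0,15,3) value=18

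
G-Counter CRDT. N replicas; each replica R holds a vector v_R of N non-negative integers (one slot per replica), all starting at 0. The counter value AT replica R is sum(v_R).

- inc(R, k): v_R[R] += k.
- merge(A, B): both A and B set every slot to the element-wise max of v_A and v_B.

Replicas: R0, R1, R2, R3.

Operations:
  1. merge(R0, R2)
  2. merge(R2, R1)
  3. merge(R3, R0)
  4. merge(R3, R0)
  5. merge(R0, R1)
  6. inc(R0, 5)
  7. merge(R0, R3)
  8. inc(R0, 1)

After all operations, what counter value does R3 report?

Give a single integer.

Answer: 5

Derivation:
Op 1: merge R0<->R2 -> R0=(0,0,0,0) R2=(0,0,0,0)
Op 2: merge R2<->R1 -> R2=(0,0,0,0) R1=(0,0,0,0)
Op 3: merge R3<->R0 -> R3=(0,0,0,0) R0=(0,0,0,0)
Op 4: merge R3<->R0 -> R3=(0,0,0,0) R0=(0,0,0,0)
Op 5: merge R0<->R1 -> R0=(0,0,0,0) R1=(0,0,0,0)
Op 6: inc R0 by 5 -> R0=(5,0,0,0) value=5
Op 7: merge R0<->R3 -> R0=(5,0,0,0) R3=(5,0,0,0)
Op 8: inc R0 by 1 -> R0=(6,0,0,0) value=6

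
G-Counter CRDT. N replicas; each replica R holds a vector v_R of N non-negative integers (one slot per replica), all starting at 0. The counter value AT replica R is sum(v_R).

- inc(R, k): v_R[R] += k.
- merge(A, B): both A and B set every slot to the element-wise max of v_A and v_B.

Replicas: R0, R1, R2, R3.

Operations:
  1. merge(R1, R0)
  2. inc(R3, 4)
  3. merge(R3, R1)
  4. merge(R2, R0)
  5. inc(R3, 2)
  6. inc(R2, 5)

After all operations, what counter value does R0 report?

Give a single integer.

Op 1: merge R1<->R0 -> R1=(0,0,0,0) R0=(0,0,0,0)
Op 2: inc R3 by 4 -> R3=(0,0,0,4) value=4
Op 3: merge R3<->R1 -> R3=(0,0,0,4) R1=(0,0,0,4)
Op 4: merge R2<->R0 -> R2=(0,0,0,0) R0=(0,0,0,0)
Op 5: inc R3 by 2 -> R3=(0,0,0,6) value=6
Op 6: inc R2 by 5 -> R2=(0,0,5,0) value=5

Answer: 0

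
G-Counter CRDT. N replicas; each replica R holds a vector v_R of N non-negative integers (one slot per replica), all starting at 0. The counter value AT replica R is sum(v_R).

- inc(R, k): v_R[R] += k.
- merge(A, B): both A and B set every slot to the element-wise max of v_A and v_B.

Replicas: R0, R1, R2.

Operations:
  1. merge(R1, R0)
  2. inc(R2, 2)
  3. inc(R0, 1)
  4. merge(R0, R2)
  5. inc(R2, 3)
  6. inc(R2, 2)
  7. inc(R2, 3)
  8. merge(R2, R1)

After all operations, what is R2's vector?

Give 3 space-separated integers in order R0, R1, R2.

Answer: 1 0 10

Derivation:
Op 1: merge R1<->R0 -> R1=(0,0,0) R0=(0,0,0)
Op 2: inc R2 by 2 -> R2=(0,0,2) value=2
Op 3: inc R0 by 1 -> R0=(1,0,0) value=1
Op 4: merge R0<->R2 -> R0=(1,0,2) R2=(1,0,2)
Op 5: inc R2 by 3 -> R2=(1,0,5) value=6
Op 6: inc R2 by 2 -> R2=(1,0,7) value=8
Op 7: inc R2 by 3 -> R2=(1,0,10) value=11
Op 8: merge R2<->R1 -> R2=(1,0,10) R1=(1,0,10)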